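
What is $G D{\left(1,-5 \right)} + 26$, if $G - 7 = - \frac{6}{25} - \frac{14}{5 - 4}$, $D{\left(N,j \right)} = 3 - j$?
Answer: $- \frac{798}{25} \approx -31.92$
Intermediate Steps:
$G = - \frac{181}{25}$ ($G = 7 - \left(\frac{6}{25} + \frac{14}{5 - 4}\right) = 7 - \left(\frac{6}{25} + \frac{14}{1}\right) = 7 - \frac{356}{25} = - \frac{181}{25} \approx -7.24$)
$G D{\left(1,-5 \right)} + 26 = - \frac{181 \left(3 - -5\right)}{25} + 26 = - \frac{181 \left(3 + 5\right)}{25} + 26 = \left(- \frac{181}{25}\right) 8 + 26 = - \frac{1448}{25} + 26 = - \frac{798}{25}$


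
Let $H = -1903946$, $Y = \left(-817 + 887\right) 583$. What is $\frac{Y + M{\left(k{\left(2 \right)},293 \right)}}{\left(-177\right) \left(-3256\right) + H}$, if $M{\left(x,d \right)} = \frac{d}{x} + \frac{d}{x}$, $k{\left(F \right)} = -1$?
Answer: $- \frac{20112}{663817} \approx -0.030298$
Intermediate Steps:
$Y = 40810$ ($Y = 70 \cdot 583 = 40810$)
$M{\left(x,d \right)} = \frac{2 d}{x}$
$\frac{Y + M{\left(k{\left(2 \right)},293 \right)}}{\left(-177\right) \left(-3256\right) + H} = \frac{40810 + 2 \cdot 293 \frac{1}{-1}}{\left(-177\right) \left(-3256\right) - 1903946} = \frac{40810 + 2 \cdot 293 \left(-1\right)}{576312 - 1903946} = \frac{40810 - 586}{-1327634} = 40224 \left(- \frac{1}{1327634}\right) = - \frac{20112}{663817}$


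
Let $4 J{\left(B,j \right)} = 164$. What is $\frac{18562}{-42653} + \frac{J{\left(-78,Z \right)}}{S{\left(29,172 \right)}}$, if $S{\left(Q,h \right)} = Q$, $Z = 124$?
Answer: $\frac{1210475}{1236937} \approx 0.97861$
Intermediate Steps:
$J{\left(B,j \right)} = 41$ ($J{\left(B,j \right)} = \frac{1}{4} \cdot 164 = 41$)
$\frac{18562}{-42653} + \frac{J{\left(-78,Z \right)}}{S{\left(29,172 \right)}} = \frac{18562}{-42653} + \frac{41}{29} = 18562 \left(- \frac{1}{42653}\right) + 41 \cdot \frac{1}{29} = - \frac{18562}{42653} + \frac{41}{29} = \frac{1210475}{1236937}$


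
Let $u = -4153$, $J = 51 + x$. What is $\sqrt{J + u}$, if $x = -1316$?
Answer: $3 i \sqrt{602} \approx 73.607 i$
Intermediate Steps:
$J = -1265$ ($J = 51 - 1316 = -1265$)
$\sqrt{J + u} = \sqrt{-1265 - 4153} = \sqrt{-5418} = 3 i \sqrt{602}$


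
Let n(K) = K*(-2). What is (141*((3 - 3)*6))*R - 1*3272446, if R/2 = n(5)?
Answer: -3272446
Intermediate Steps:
n(K) = -2*K
R = -20 (R = 2*(-2*5) = 2*(-10) = -20)
(141*((3 - 3)*6))*R - 1*3272446 = (141*((3 - 3)*6))*(-20) - 1*3272446 = (141*(0*6))*(-20) - 3272446 = (141*0)*(-20) - 3272446 = 0*(-20) - 3272446 = 0 - 3272446 = -3272446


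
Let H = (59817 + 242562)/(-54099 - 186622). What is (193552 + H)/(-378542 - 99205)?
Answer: -46591728613/115003735587 ≈ -0.40513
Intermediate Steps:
H = -302379/240721 (H = 302379/(-240721) = 302379*(-1/240721) = -302379/240721 ≈ -1.2561)
(193552 + H)/(-378542 - 99205) = (193552 - 302379/240721)/(-378542 - 99205) = (46591728613/240721)/(-477747) = (46591728613/240721)*(-1/477747) = -46591728613/115003735587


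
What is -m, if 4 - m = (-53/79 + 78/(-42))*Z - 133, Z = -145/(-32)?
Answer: -1313531/8848 ≈ -148.46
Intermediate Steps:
Z = 145/32 (Z = -145*(-1/32) = 145/32 ≈ 4.5313)
m = 1313531/8848 (m = 4 - ((-53/79 + 78/(-42))*(145/32) - 133) = 4 - ((-53*1/79 + 78*(-1/42))*(145/32) - 133) = 4 - ((-53/79 - 13/7)*(145/32) - 133) = 4 - (-1398/553*145/32 - 133) = 4 - (-101355/8848 - 133) = 4 - 1*(-1278139/8848) = 4 + 1278139/8848 = 1313531/8848 ≈ 148.46)
-m = -1*1313531/8848 = -1313531/8848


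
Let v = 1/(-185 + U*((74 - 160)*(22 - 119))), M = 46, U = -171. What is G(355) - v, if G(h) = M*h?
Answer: 23297472111/1426667 ≈ 16330.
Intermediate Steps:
G(h) = 46*h
v = -1/1426667 (v = 1/(-185 - 171*(74 - 160)*(22 - 119)) = 1/(-185 - (-14706)*(-97)) = 1/(-185 - 171*8342) = 1/(-185 - 1426482) = 1/(-1426667) = -1/1426667 ≈ -7.0093e-7)
G(355) - v = 46*355 - 1*(-1/1426667) = 16330 + 1/1426667 = 23297472111/1426667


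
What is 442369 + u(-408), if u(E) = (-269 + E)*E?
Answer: 718585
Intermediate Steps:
u(E) = E*(-269 + E)
442369 + u(-408) = 442369 - 408*(-269 - 408) = 442369 - 408*(-677) = 442369 + 276216 = 718585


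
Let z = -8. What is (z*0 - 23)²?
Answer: 529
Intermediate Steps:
(z*0 - 23)² = (-8*0 - 23)² = (0 - 23)² = (-23)² = 529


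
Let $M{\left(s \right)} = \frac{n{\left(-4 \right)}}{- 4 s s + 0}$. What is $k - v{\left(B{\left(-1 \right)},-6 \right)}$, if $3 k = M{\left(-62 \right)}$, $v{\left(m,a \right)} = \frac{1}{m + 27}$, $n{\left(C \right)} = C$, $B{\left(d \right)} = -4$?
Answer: $- \frac{11509}{265236} \approx -0.043392$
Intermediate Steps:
$v{\left(m,a \right)} = \frac{1}{27 + m}$
$M{\left(s \right)} = \frac{1}{s^{2}}$ ($M{\left(s \right)} = \frac{1}{- 4 s s + 0} \left(-4\right) = \frac{1}{- 4 s^{2} + 0} \left(-4\right) = \frac{1}{\left(-4\right) s^{2}} \left(-4\right) = - \frac{1}{4 s^{2}} \left(-4\right) = \frac{1}{s^{2}}$)
$k = \frac{1}{11532}$ ($k = \frac{1}{3 \cdot 3844} = \frac{1}{3} \cdot \frac{1}{3844} = \frac{1}{11532} \approx 8.6715 \cdot 10^{-5}$)
$k - v{\left(B{\left(-1 \right)},-6 \right)} = \frac{1}{11532} - \frac{1}{27 - 4} = \frac{1}{11532} - \frac{1}{23} = - \frac{11509}{265236}$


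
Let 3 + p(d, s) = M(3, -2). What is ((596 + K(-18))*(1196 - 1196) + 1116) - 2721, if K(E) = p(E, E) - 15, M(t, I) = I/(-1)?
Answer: -1605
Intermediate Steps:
M(t, I) = -I (M(t, I) = I*(-1) = -I)
p(d, s) = -1 (p(d, s) = -3 - 1*(-2) = -3 + 2 = -1)
K(E) = -16 (K(E) = -1 - 15 = -16)
((596 + K(-18))*(1196 - 1196) + 1116) - 2721 = ((596 - 16)*(1196 - 1196) + 1116) - 2721 = (580*0 + 1116) - 2721 = (0 + 1116) - 2721 = 1116 - 2721 = -1605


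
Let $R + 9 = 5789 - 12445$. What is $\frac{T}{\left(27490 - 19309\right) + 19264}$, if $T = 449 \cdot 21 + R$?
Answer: $\frac{2764}{27445} \approx 0.10071$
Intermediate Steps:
$R = -6665$ ($R = -9 + \left(5789 - 12445\right) = -9 - 6656 = -6665$)
$T = 2764$ ($T = 449 \cdot 21 - 6665 = 9429 - 6665 = 2764$)
$\frac{T}{\left(27490 - 19309\right) + 19264} = \frac{2764}{\left(27490 - 19309\right) + 19264} = \frac{2764}{8181 + 19264} = \frac{2764}{27445}$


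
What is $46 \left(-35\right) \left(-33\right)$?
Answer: $53130$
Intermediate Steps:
$46 \left(-35\right) \left(-33\right) = \left(-1610\right) \left(-33\right) = 53130$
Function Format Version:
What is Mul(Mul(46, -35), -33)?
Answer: 53130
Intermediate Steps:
Mul(Mul(46, -35), -33) = Mul(-1610, -33) = 53130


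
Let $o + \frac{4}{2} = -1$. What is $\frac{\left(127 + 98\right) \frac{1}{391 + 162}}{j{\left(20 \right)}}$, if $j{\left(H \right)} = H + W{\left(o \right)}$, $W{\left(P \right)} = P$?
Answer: $\frac{225}{9401} \approx 0.023934$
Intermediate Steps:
$o = -3$ ($o = -2 - 1 = -3$)
$j{\left(H \right)} = -3 + H$ ($j{\left(H \right)} = H - 3 = -3 + H$)
$\frac{\left(127 + 98\right) \frac{1}{391 + 162}}{j{\left(20 \right)}} = \frac{\left(127 + 98\right) \frac{1}{391 + 162}}{-3 + 20} = \frac{225 \cdot \frac{1}{553}}{17} = 225 \cdot \frac{1}{553} \cdot \frac{1}{17} = \frac{225}{553} \cdot \frac{1}{17} = \frac{225}{9401}$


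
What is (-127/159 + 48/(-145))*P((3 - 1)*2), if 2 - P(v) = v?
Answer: 52094/23055 ≈ 2.2596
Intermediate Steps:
P(v) = 2 - v
(-127/159 + 48/(-145))*P((3 - 1)*2) = (-127/159 + 48/(-145))*(2 - (3 - 1)*2) = (-127*1/159 + 48*(-1/145))*(2 - 2*2) = (-127/159 - 48/145)*(2 - 1*4) = -26047*(2 - 4)/23055 = -26047/23055*(-2) = 52094/23055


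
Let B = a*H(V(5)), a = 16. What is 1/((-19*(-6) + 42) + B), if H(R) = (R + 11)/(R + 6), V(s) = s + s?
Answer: 1/177 ≈ 0.0056497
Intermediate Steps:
V(s) = 2*s
H(R) = (11 + R)/(6 + R)
B = 21 (B = 16*((11 + 2*5)/(6 + 2*5)) = 16*((11 + 10)/(6 + 10)) = 16*(21/16) = 21)
1/((-19*(-6) + 42) + B) = 1/((-19*(-6) + 42) + 21) = 1/((114 + 42) + 21) = 1/(156 + 21) = 1/177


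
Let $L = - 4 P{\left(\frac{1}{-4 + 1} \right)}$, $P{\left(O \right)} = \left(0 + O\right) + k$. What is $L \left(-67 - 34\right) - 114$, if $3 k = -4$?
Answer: $- \frac{2362}{3} \approx -787.33$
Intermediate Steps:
$k = - \frac{4}{3}$ ($k = \frac{1}{3} \left(-4\right) = - \frac{4}{3} \approx -1.3333$)
$P{\left(O \right)} = - \frac{4}{3} + O$ ($P{\left(O \right)} = \left(0 + O\right) - \frac{4}{3} = O - \frac{4}{3} = - \frac{4}{3} + O$)
$L = \frac{20}{3}$ ($L = - 4 \left(- \frac{4}{3} + \frac{1}{-4 + 1}\right) = - 4 \left(- \frac{4}{3} + \frac{1}{-3}\right) = - 4 \left(- \frac{4}{3} - \frac{1}{3}\right) = \left(-4\right) \left(- \frac{5}{3}\right) = \frac{20}{3} \approx 6.6667$)
$L \left(-67 - 34\right) - 114 = \frac{20 \left(-67 - 34\right)}{3} - 114 = \frac{20}{3} \left(-101\right) - 114 = - \frac{2020}{3} - 114 = - \frac{2362}{3}$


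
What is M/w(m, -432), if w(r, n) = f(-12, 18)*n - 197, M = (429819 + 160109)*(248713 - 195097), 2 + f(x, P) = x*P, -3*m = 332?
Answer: 31629579648/93979 ≈ 3.3656e+5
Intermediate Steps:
m = -332/3 (m = -⅓*332 = -332/3 ≈ -110.67)
f(x, P) = -2 + P*x (f(x, P) = -2 + x*P = -2 + P*x)
M = 31629579648 (M = 589928*53616 = 31629579648)
w(r, n) = -197 - 218*n (w(r, n) = (-2 + 18*(-12))*n - 197 = (-2 - 216)*n - 197 = -218*n - 197 = -197 - 218*n)
M/w(m, -432) = 31629579648/(-197 - 218*(-432)) = 31629579648/(-197 + 94176) = 31629579648/93979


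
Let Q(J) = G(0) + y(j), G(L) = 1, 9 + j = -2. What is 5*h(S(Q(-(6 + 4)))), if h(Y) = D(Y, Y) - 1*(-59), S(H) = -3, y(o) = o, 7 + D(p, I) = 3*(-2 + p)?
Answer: 185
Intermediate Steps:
j = -11 (j = -9 - 2 = -11)
D(p, I) = -13 + 3*p (D(p, I) = -7 + 3*(-2 + p) = -7 + (-6 + 3*p) = -13 + 3*p)
Q(J) = -10 (Q(J) = 1 - 11 = -10)
h(Y) = 46 + 3*Y (h(Y) = (-13 + 3*Y) - 1*(-59) = (-13 + 3*Y) + 59 = 46 + 3*Y)
5*h(S(Q(-(6 + 4)))) = 5*(46 + 3*(-3)) = 5*(46 - 9) = 5*37 = 185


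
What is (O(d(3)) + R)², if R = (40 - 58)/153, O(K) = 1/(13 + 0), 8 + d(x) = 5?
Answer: 81/48841 ≈ 0.0016584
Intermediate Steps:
d(x) = -3 (d(x) = -8 + 5 = -3)
O(K) = 1/13
R = -2/17 (R = -18*1/153 = -2/17 ≈ -0.11765)
(O(d(3)) + R)² = (1/13 - 2/17)² = (-9/221)² = 81/48841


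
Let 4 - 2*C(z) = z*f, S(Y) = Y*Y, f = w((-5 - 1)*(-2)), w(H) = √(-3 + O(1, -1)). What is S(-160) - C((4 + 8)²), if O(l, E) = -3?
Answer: 25598 + 72*I*√6 ≈ 25598.0 + 176.36*I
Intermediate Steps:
w(H) = I*√6 (w(H) = √(-3 - 3) = √(-6) = I*√6)
f = I*√6 ≈ 2.4495*I
S(Y) = Y²
C(z) = 2 - I*z*√6/2 (C(z) = 2 - z*I*√6/2 = 2 - I*z*√6/2)
S(-160) - C((4 + 8)²) = (-160)² - (2 - I*(4 + 8)²*√6/2) = 25600 - (2 - ½*I*12²*√6) = 25600 - (2 - ½*I*144*√6) = 25600 - (2 - 72*I*√6) = 25600 + (-2 + 72*I*√6) = 25598 + 72*I*√6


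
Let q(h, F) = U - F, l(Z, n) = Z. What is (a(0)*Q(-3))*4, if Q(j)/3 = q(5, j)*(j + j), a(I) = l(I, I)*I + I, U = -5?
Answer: 0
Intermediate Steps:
q(h, F) = -5 - F
a(I) = I + I² (a(I) = I*I + I = I² + I = I + I²)
Q(j) = 6*j*(-5 - j) (Q(j) = 3*((-5 - j)*(j + j)) = 3*((-5 - j)*(2*j)) = 3*(2*j*(-5 - j)) = 6*j*(-5 - j))
(a(0)*Q(-3))*4 = ((0*(1 + 0))*(-6*(-3)*(5 - 3)))*4 = ((0*1)*(-6*(-3)*2))*4 = (0*36)*4 = 0*4 = 0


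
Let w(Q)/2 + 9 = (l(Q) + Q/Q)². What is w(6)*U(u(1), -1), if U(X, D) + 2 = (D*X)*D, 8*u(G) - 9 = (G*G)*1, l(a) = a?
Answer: -60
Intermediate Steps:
u(G) = 9/8 + G²/8 (u(G) = 9/8 + ((G*G)*1)/8 = 9/8 + (G²*1)/8 = 9/8 + G²/8)
U(X, D) = -2 + X*D² (U(X, D) = -2 + (D*X)*D = -2 + X*D²)
w(Q) = -18 + 2*(1 + Q)² (w(Q) = -18 + 2*(Q + Q/Q)² = -18 + 2*(Q + 1)² = -18 + 2*(1 + Q)²)
w(6)*U(u(1), -1) = (-18 + 2*(1 + 6)²)*(-2 + (9/8 + (⅛)*1²)*(-1)²) = (-18 + 2*7²)*(-2 + (9/8 + (⅛)*1)*1) = (-18 + 2*49)*(-2 + (9/8 + ⅛)*1) = (-18 + 98)*(-2 + (5/4)*1) = 80*(-2 + 5/4) = 80*(-¾) = -60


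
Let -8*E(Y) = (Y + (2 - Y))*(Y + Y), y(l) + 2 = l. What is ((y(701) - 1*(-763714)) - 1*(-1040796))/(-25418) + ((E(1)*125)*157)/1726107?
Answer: -1558116652744/21937093863 ≈ -71.027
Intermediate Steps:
y(l) = -2 + l
E(Y) = -Y/2 (E(Y) = -(Y + (2 - Y))*(Y + Y)/8 = -2*Y/4 = -Y/2)
((y(701) - 1*(-763714)) - 1*(-1040796))/(-25418) + ((E(1)*125)*157)/1726107 = (((-2 + 701) - 1*(-763714)) - 1*(-1040796))/(-25418) + ((-½*1*125)*157)/1726107 = ((699 + 763714) + 1040796)*(-1/25418) + (-½*125*157)*(1/1726107) = (764413 + 1040796)*(-1/25418) - 125/2*157*(1/1726107) = 1805209*(-1/25418) - 19625/2*1/1726107 = -1805209/25418 - 19625/3452214 = -1558116652744/21937093863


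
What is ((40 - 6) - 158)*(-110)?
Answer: 13640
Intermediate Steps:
((40 - 6) - 158)*(-110) = (34 - 158)*(-110) = -124*(-110) = 13640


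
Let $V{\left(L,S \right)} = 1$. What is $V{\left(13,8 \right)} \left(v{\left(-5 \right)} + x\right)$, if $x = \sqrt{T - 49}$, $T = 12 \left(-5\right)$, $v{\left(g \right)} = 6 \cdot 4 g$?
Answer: $-120 + i \sqrt{109} \approx -120.0 + 10.44 i$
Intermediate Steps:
$v{\left(g \right)} = 24 g$
$T = -60$
$x = i \sqrt{109}$ ($x = \sqrt{-60 - 49} = \sqrt{-109} = i \sqrt{109} \approx 10.44 i$)
$V{\left(13,8 \right)} \left(v{\left(-5 \right)} + x\right) = 1 \left(24 \left(-5\right) + i \sqrt{109}\right) = 1 \left(-120 + i \sqrt{109}\right) = -120 + i \sqrt{109}$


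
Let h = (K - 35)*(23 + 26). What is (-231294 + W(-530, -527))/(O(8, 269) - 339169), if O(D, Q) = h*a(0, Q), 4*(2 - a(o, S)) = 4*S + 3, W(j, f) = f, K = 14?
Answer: 927284/254617 ≈ 3.6419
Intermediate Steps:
h = -1029 (h = (14 - 35)*(23 + 26) = -21*49 = -1029)
a(o, S) = 5/4 - S (a(o, S) = 2 - (4*S + 3)/4 = 2 - (3 + 4*S)/4 = 2 + (-3/4 - S) = 5/4 - S)
O(D, Q) = -5145/4 + 1029*Q (O(D, Q) = -1029*(5/4 - Q) = -5145/4 + 1029*Q)
(-231294 + W(-530, -527))/(O(8, 269) - 339169) = (-231294 - 527)/((-5145/4 + 1029*269) - 339169) = -231821/((-5145/4 + 276801) - 339169) = -231821/(1102059/4 - 339169) = -231821/(-254617/4) = -231821*(-4/254617) = 927284/254617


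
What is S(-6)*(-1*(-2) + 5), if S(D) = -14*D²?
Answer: -3528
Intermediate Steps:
S(-6)*(-1*(-2) + 5) = (-14*(-6)²)*(-1*(-2) + 5) = (-14*36)*(2 + 5) = -504*7 = -3528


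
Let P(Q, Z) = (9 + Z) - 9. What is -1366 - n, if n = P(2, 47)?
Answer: -1413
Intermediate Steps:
P(Q, Z) = Z
n = 47
-1366 - n = -1366 - 1*47 = -1366 - 47 = -1413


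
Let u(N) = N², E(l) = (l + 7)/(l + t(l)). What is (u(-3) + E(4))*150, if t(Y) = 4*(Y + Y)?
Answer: 8375/6 ≈ 1395.8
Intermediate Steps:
t(Y) = 8*Y (t(Y) = 4*(2*Y) = 8*Y)
E(l) = (7 + l)/(9*l) (E(l) = (l + 7)/(l + 8*l) = (7 + l)/((9*l)) = (7 + l)*(1/(9*l)) = (7 + l)/(9*l))
(u(-3) + E(4))*150 = ((-3)² + (⅑)*(7 + 4)/4)*150 = (9 + (⅑)*(¼)*11)*150 = (9 + 11/36)*150 = (335/36)*150 = 8375/6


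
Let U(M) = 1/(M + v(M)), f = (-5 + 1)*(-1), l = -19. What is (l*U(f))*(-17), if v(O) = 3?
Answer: 323/7 ≈ 46.143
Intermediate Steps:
f = 4 (f = -4*(-1) = 4)
U(M) = 1/(3 + M) (U(M) = 1/(M + 3) = 1/(3 + M))
(l*U(f))*(-17) = -19/(3 + 4)*(-17) = -19/7*(-17) = 323/7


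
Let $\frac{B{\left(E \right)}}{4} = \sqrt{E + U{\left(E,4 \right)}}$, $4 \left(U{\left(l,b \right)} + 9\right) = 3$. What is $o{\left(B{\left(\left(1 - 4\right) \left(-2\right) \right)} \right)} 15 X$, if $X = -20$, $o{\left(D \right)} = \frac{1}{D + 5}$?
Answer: $- \frac{1500}{61} + \frac{1800 i}{61} \approx -24.59 + 29.508 i$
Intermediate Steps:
$U{\left(l,b \right)} = - \frac{33}{4}$ ($U{\left(l,b \right)} = -9 + \frac{1}{4} \cdot 3 = -9 + \frac{3}{4} = - \frac{33}{4}$)
$B{\left(E \right)} = 4 \sqrt{- \frac{33}{4} + E}$ ($B{\left(E \right)} = 4 \sqrt{E - \frac{33}{4}} = 4 \sqrt{- \frac{33}{4} + E}$)
$o{\left(D \right)} = \frac{1}{5 + D}$
$o{\left(B{\left(\left(1 - 4\right) \left(-2\right) \right)} \right)} 15 X = \frac{1}{5 + 2 \sqrt{-33 + 4 \left(1 - 4\right) \left(-2\right)}} 15 \left(-20\right) = \frac{1}{5 + 2 \sqrt{-33 + 4 \left(\left(-3\right) \left(-2\right)\right)}} 15 \left(-20\right) = \frac{1}{5 + 2 \sqrt{-33 + 4 \cdot 6}} \cdot 15 \left(-20\right) = \frac{1}{5 + 2 \sqrt{-33 + 24}} \cdot 15 \left(-20\right) = \frac{1}{5 + 2 \sqrt{-9}} \cdot 15 \left(-20\right) = \frac{1}{5 + 2 \cdot 3 i} 15 \left(-20\right) = \frac{1}{5 + 6 i} 15 \left(-20\right) = \frac{5 - 6 i}{61} \cdot 15 \left(-20\right) = \frac{15 \left(5 - 6 i\right)}{61} \left(-20\right) = - \frac{300 \left(5 - 6 i\right)}{61}$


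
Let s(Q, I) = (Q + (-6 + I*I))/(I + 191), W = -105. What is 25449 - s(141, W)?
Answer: 1088727/43 ≈ 25319.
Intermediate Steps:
s(Q, I) = (-6 + Q + I²)/(191 + I) (s(Q, I) = (Q + (-6 + I²))/(191 + I) = (-6 + Q + I²)/(191 + I))
25449 - s(141, W) = 25449 - (-6 + 141 + (-105)²)/(191 - 105) = 25449 - (-6 + 141 + 11025)/86 = 25449 - 11160/86 = 25449 - 1*5580/43 = 25449 - 5580/43 = 1088727/43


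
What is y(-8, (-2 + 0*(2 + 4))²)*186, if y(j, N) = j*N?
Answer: -5952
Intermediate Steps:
y(j, N) = N*j
y(-8, (-2 + 0*(2 + 4))²)*186 = ((-2 + 0*(2 + 4))²*(-8))*186 = ((-2 + 0*6)²*(-8))*186 = ((-2 + 0)²*(-8))*186 = ((-2)²*(-8))*186 = (4*(-8))*186 = -32*186 = -5952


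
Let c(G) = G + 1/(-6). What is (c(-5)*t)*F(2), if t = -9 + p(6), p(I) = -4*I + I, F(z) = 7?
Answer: 1953/2 ≈ 976.50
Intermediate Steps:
c(G) = -⅙ + G (c(G) = G - ⅙ = -⅙ + G)
p(I) = -3*I
t = -27 (t = -9 - 3*6 = -9 - 18 = -27)
(c(-5)*t)*F(2) = ((-⅙ - 5)*(-27))*7 = -31/6*(-27)*7 = (279/2)*7 = 1953/2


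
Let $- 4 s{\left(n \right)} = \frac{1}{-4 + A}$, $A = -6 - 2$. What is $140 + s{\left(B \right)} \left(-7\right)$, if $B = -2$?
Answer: $\frac{6713}{48} \approx 139.85$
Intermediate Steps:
$A = -8$
$s{\left(n \right)} = \frac{1}{48}$ ($s{\left(n \right)} = - \frac{1}{4 \left(-4 - 8\right)} = - \frac{1}{4 \left(-12\right)} = \left(- \frac{1}{4}\right) \left(- \frac{1}{12}\right) = \frac{1}{48}$)
$140 + s{\left(B \right)} \left(-7\right) = 140 + \frac{1}{48} \left(-7\right) = 140 - \frac{7}{48} = \frac{6713}{48}$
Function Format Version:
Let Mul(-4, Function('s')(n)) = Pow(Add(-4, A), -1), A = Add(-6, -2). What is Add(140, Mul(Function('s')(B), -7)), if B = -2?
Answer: Rational(6713, 48) ≈ 139.85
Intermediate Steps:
A = -8
Function('s')(n) = Rational(1, 48) (Function('s')(n) = Mul(Rational(-1, 4), Pow(Add(-4, -8), -1)) = Mul(Rational(-1, 4), Pow(-12, -1)) = Mul(Rational(-1, 4), Rational(-1, 12)) = Rational(1, 48))
Add(140, Mul(Function('s')(B), -7)) = Add(140, Mul(Rational(1, 48), -7)) = Add(140, Rational(-7, 48)) = Rational(6713, 48)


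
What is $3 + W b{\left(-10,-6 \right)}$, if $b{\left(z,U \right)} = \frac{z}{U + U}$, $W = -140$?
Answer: $- \frac{341}{3} \approx -113.67$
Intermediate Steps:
$b{\left(z,U \right)} = \frac{z}{2 U}$
$3 + W b{\left(-10,-6 \right)} = 3 - 140 \cdot \frac{1}{2} \left(-10\right) \frac{1}{-6} = 3 - 140 \cdot \frac{1}{2} \left(-10\right) \left(- \frac{1}{6}\right) = 3 - \frac{350}{3} = - \frac{341}{3}$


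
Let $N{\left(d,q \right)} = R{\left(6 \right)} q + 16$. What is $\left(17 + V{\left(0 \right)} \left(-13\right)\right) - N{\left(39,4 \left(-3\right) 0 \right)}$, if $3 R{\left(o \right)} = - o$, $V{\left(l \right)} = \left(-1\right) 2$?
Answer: $27$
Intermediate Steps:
$V{\left(l \right)} = -2$
$R{\left(o \right)} = - \frac{o}{3}$ ($R{\left(o \right)} = \frac{\left(-1\right) o}{3} = - \frac{o}{3}$)
$N{\left(d,q \right)} = 16 - 2 q$ ($N{\left(d,q \right)} = \left(- \frac{1}{3}\right) 6 q + 16 = - 2 q + 16 = 16 - 2 q$)
$\left(17 + V{\left(0 \right)} \left(-13\right)\right) - N{\left(39,4 \left(-3\right) 0 \right)} = \left(17 - -26\right) - \left(16 - 2 \cdot 4 \left(-3\right) 0\right) = \left(17 + 26\right) - \left(16 - 2 \left(\left(-12\right) 0\right)\right) = 43 - \left(16 - 0\right) = 43 - \left(16 + 0\right) = 43 - 16 = 27$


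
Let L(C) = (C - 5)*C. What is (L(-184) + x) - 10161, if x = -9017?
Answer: 15598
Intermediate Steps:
L(C) = C*(-5 + C) (L(C) = (-5 + C)*C = C*(-5 + C))
(L(-184) + x) - 10161 = (-184*(-5 - 184) - 9017) - 10161 = (-184*(-189) - 9017) - 10161 = (34776 - 9017) - 10161 = 25759 - 10161 = 15598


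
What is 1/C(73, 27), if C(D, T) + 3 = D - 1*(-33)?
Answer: 1/103 ≈ 0.0097087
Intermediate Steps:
C(D, T) = 30 + D (C(D, T) = -3 + (D - 1*(-33)) = -3 + (D + 33) = -3 + (33 + D) = 30 + D)
1/C(73, 27) = 1/(30 + 73) = 1/103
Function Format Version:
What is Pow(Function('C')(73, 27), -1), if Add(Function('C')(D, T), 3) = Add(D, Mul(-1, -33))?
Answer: Rational(1, 103) ≈ 0.0097087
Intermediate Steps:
Function('C')(D, T) = Add(30, D) (Function('C')(D, T) = Add(-3, Add(D, Mul(-1, -33))) = Add(-3, Add(D, 33)) = Add(-3, Add(33, D)) = Add(30, D))
Pow(Function('C')(73, 27), -1) = Pow(Add(30, 73), -1) = Pow(103, -1) = Rational(1, 103)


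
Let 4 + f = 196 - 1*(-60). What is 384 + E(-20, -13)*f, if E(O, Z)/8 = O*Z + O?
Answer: 484224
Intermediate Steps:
E(O, Z) = 8*O + 8*O*Z (E(O, Z) = 8*(O*Z + O) = 8*(O + O*Z) = 8*O + 8*O*Z)
f = 252 (f = -4 + (196 - 1*(-60)) = -4 + (196 + 60) = -4 + 256 = 252)
384 + E(-20, -13)*f = 384 + (8*(-20)*(1 - 13))*252 = 384 + (8*(-20)*(-12))*252 = 384 + 1920*252 = 384 + 483840 = 484224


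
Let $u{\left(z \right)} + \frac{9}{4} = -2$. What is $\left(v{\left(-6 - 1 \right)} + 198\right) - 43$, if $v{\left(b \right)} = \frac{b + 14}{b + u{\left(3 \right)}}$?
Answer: $\frac{6947}{45} \approx 154.38$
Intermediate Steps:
$u{\left(z \right)} = - \frac{17}{4}$ ($u{\left(z \right)} = - \frac{9}{4} - 2 = - \frac{17}{4}$)
$v{\left(b \right)} = \frac{14 + b}{- \frac{17}{4} + b}$ ($v{\left(b \right)} = \frac{b + 14}{b - \frac{17}{4}} = \frac{14 + b}{- \frac{17}{4} + b}$)
$\left(v{\left(-6 - 1 \right)} + 198\right) - 43 = \left(\frac{4 \left(14 - 7\right)}{-17 + 4 \left(-6 - 1\right)} + 198\right) - 43 = \left(\frac{4 \left(14 - 7\right)}{-17 + 4 \left(-7\right)} + 198\right) - 43 = \left(4 \frac{1}{-17 - 28} \cdot 7 + 198\right) - 43 = \left(4 \frac{1}{-45} \cdot 7 + 198\right) - 43 = \left(4 \left(- \frac{1}{45}\right) 7 + 198\right) - 43 = \left(- \frac{28}{45} + 198\right) - 43 = \frac{8882}{45} - 43 = \frac{6947}{45}$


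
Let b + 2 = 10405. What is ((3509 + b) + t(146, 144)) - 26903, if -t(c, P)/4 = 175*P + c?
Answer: -114375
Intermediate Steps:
b = 10403 (b = -2 + 10405 = 10403)
t(c, P) = -700*P - 4*c (t(c, P) = -4*(175*P + c) = -4*(c + 175*P) = -700*P - 4*c)
((3509 + b) + t(146, 144)) - 26903 = ((3509 + 10403) + (-700*144 - 4*146)) - 26903 = (13912 + (-100800 - 584)) - 26903 = (13912 - 101384) - 26903 = -87472 - 26903 = -114375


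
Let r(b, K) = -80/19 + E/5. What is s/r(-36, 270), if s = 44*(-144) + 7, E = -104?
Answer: 601255/2376 ≈ 253.05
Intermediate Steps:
r(b, K) = -2376/95 (r(b, K) = -80/19 - 104/5 = -2376/95)
s = -6329 (s = -6336 + 7 = -6329)
s/r(-36, 270) = -6329/(-2376/95) = -6329*(-95/2376) = 601255/2376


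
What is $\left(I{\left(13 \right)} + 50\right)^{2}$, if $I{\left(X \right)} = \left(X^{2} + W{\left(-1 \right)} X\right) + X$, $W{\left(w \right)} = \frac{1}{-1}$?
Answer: $47961$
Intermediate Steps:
$W{\left(w \right)} = -1$
$I{\left(X \right)} = X^{2}$ ($I{\left(X \right)} = \left(X^{2} - X\right) + X = X^{2}$)
$\left(I{\left(13 \right)} + 50\right)^{2} = \left(13^{2} + 50\right)^{2} = \left(169 + 50\right)^{2} = 219^{2} = 47961$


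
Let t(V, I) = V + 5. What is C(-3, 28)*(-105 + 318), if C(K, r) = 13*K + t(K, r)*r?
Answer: 3621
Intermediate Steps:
t(V, I) = 5 + V
C(K, r) = 13*K + r*(5 + K) (C(K, r) = 13*K + (5 + K)*r = 13*K + r*(5 + K))
C(-3, 28)*(-105 + 318) = (13*(-3) + 28*(5 - 3))*(-105 + 318) = (-39 + 28*2)*213 = (-39 + 56)*213 = 17*213 = 3621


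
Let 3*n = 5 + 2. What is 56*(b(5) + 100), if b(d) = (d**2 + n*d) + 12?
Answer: 24976/3 ≈ 8325.3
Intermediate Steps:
n = 7/3 (n = (5 + 2)/3 = (1/3)*7 = 7/3 ≈ 2.3333)
b(d) = 12 + d**2 + 7*d/3 (b(d) = (d**2 + 7*d/3) + 12 = 12 + d**2 + 7*d/3)
56*(b(5) + 100) = 56*((12 + 5**2 + (7/3)*5) + 100) = 56*((12 + 25 + 35/3) + 100) = 56*(146/3 + 100) = 56*(446/3) = 24976/3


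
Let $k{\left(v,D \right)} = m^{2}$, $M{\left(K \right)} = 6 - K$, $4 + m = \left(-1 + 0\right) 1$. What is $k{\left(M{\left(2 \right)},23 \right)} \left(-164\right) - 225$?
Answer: $-4325$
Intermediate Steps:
$m = -5$ ($m = -4 + \left(-1 + 0\right) 1 = -4 - 1 = -5$)
$k{\left(v,D \right)} = 25$ ($k{\left(v,D \right)} = \left(-5\right)^{2} = 25$)
$k{\left(M{\left(2 \right)},23 \right)} \left(-164\right) - 225 = 25 \left(-164\right) - 225 = -4100 - 225 = -4325$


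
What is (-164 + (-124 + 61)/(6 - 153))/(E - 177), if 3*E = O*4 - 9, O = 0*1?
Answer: 229/252 ≈ 0.90873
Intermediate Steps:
O = 0
E = -3 (E = (0*4 - 9)/3 = (0 - 9)/3 = (1/3)*(-9) = -3)
(-164 + (-124 + 61)/(6 - 153))/(E - 177) = (-164 + (-124 + 61)/(6 - 153))/(-3 - 177) = (-164 - 63/(-147))/(-180) = (-164 - 63*(-1/147))*(-1/180) = (-164 + 3/7)*(-1/180) = -1145/7*(-1/180) = 229/252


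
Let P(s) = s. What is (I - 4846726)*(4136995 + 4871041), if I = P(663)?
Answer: -43653509962268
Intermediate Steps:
I = 663
(I - 4846726)*(4136995 + 4871041) = (663 - 4846726)*(4136995 + 4871041) = -4846063*9008036 = -43653509962268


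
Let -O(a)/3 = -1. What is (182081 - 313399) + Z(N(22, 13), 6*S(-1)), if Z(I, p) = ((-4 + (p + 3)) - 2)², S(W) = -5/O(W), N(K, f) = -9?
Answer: -131149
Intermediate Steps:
O(a) = 3 (O(a) = -3*(-1) = 3)
S(W) = -5/3
Z(I, p) = (-3 + p)² (Z(I, p) = ((-4 + (3 + p)) - 2)² = ((-1 + p) - 2)² = (-3 + p)²)
(182081 - 313399) + Z(N(22, 13), 6*S(-1)) = (182081 - 313399) + (-3 + 6*(-5/3))² = -131318 + (-3 - 10)² = -131318 + (-13)² = -131318 + 169 = -131149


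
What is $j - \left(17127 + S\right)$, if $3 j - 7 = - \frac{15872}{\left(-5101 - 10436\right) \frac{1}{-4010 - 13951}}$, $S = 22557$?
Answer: $- \frac{237186573}{5179} \approx -45798.0$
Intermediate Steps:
$j = - \frac{31663137}{5179}$ ($j = \frac{7}{3} + \frac{\left(-15872\right) \frac{1}{\left(-5101 - 10436\right) \frac{1}{-4010 - 13951}}}{3} = \frac{7}{3} + \frac{\left(-15872\right) \frac{1}{\left(-15537\right) \frac{1}{-17961}}}{3} = \frac{7}{3} + \frac{\left(-15872\right) \frac{1}{\left(-15537\right) \left(- \frac{1}{17961}\right)}}{3} = \frac{7}{3} + \frac{\left(-15872\right) \frac{1}{\frac{5179}{5987}}}{3} = \frac{7}{3} + \frac{\left(-15872\right) \frac{5987}{5179}}{3} = \frac{7}{3} + \frac{1}{3} \left(- \frac{95025664}{5179}\right) = \frac{7}{3} - \frac{95025664}{15537} = - \frac{31663137}{5179} \approx -6113.8$)
$j - \left(17127 + S\right) = - \frac{31663137}{5179} - 39684 = - \frac{237186573}{5179}$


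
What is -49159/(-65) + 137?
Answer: 58064/65 ≈ 893.29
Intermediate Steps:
-49159/(-65) + 137 = -49159*(-1)/65 + 137 = -451*(-109/65) + 137 = 49159/65 + 137 = 58064/65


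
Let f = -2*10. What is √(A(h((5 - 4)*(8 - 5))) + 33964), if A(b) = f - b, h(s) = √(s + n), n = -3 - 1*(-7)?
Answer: √(33944 - √7) ≈ 184.23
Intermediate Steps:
n = 4 (n = -3 + 7 = 4)
f = -20
h(s) = √(4 + s) (h(s) = √(s + 4) = √(4 + s))
A(b) = -20 - b
√(A(h((5 - 4)*(8 - 5))) + 33964) = √((-20 - √(4 + (5 - 4)*(8 - 5))) + 33964) = √((-20 - √(4 + 1*3)) + 33964) = √((-20 - √(4 + 3)) + 33964) = √((-20 - √7) + 33964) = √(33944 - √7)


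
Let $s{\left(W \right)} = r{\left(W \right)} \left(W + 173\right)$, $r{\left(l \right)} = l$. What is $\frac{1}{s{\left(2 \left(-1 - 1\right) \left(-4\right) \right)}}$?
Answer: $\frac{1}{3024} \approx 0.00033069$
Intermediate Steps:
$s{\left(W \right)} = W \left(173 + W\right)$ ($s{\left(W \right)} = W \left(W + 173\right) = W \left(173 + W\right)$)
$\frac{1}{s{\left(2 \left(-1 - 1\right) \left(-4\right) \right)}} = \frac{1}{2 \left(-1 - 1\right) \left(-4\right) \left(173 + 2 \left(-1 - 1\right) \left(-4\right)\right)} = \frac{1}{2 \left(-2\right) \left(-4\right) \left(173 + 2 \left(-2\right) \left(-4\right)\right)} = \frac{1}{\left(-4\right) \left(-4\right) \left(173 - -16\right)} = \frac{1}{16 \left(173 + 16\right)} = \frac{1}{16 \cdot 189} = \frac{1}{3024}$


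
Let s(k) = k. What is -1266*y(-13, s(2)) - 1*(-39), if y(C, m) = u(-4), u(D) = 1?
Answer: -1227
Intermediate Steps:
y(C, m) = 1
-1266*y(-13, s(2)) - 1*(-39) = -1266*1 - 1*(-39) = -1266 + 39 = -1227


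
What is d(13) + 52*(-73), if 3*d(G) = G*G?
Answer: -11219/3 ≈ -3739.7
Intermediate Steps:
d(G) = G**2/3 (d(G) = (G*G)/3 = G**2/3)
d(13) + 52*(-73) = (1/3)*13**2 + 52*(-73) = (1/3)*169 - 3796 = 169/3 - 3796 = -11219/3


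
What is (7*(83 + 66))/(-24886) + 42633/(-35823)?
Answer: -366109409/297163726 ≈ -1.2320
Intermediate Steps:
(7*(83 + 66))/(-24886) + 42633/(-35823) = (7*149)*(-1/24886) + 42633*(-1/35823) = 1043*(-1/24886) - 14211/11941 = -1043/24886 - 14211/11941 = -366109409/297163726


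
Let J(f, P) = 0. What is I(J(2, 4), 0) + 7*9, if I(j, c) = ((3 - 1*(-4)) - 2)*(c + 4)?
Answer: 83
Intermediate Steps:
I(j, c) = 20 + 5*c (I(j, c) = ((3 + 4) - 2)*(4 + c) = (7 - 2)*(4 + c) = 5*(4 + c) = 20 + 5*c)
I(J(2, 4), 0) + 7*9 = (20 + 5*0) + 7*9 = (20 + 0) + 63 = 20 + 63 = 83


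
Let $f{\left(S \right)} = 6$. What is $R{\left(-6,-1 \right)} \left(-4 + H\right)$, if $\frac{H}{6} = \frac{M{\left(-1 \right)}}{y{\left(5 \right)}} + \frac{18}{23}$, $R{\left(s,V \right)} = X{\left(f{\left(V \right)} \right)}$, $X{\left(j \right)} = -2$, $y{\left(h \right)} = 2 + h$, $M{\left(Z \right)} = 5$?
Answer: $- \frac{1604}{161} \approx -9.9627$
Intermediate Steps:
$R{\left(s,V \right)} = -2$
$H = \frac{1446}{161}$ ($H = 6 \left(\frac{5}{2 + 5} + \frac{18}{23}\right) = 6 \left(\frac{5}{7} + 18 \cdot \frac{1}{23}\right) = 6 \left(5 \cdot \frac{1}{7} + \frac{18}{23}\right) = 6 \left(\frac{5}{7} + \frac{18}{23}\right) = 6 \cdot \frac{241}{161} = \frac{1446}{161} \approx 8.9814$)
$R{\left(-6,-1 \right)} \left(-4 + H\right) = - 2 \left(-4 + \frac{1446}{161}\right) = \left(-2\right) \frac{802}{161} = - \frac{1604}{161}$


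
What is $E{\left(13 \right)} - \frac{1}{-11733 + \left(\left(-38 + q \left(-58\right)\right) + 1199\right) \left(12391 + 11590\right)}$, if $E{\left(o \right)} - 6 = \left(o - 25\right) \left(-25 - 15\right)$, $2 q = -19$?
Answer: $\frac{19947257153}{41043739} \approx 486.0$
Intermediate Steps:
$q = - \frac{19}{2}$ ($q = \frac{1}{2} \left(-19\right) = - \frac{19}{2} \approx -9.5$)
$E{\left(o \right)} = 1006 - 40 o$ ($E{\left(o \right)} = 6 + \left(o - 25\right) \left(-25 - 15\right) = 6 + \left(-25 + o\right) \left(-40\right) = 6 - \left(-1000 + 40 o\right) = 1006 - 40 o$)
$E{\left(13 \right)} - \frac{1}{-11733 + \left(\left(-38 + q \left(-58\right)\right) + 1199\right) \left(12391 + 11590\right)} = \left(1006 - 520\right) - \frac{1}{-11733 + \left(\left(-38 - -551\right) + 1199\right) \left(12391 + 11590\right)} = \left(1006 - 520\right) - \frac{1}{-11733 + \left(\left(-38 + 551\right) + 1199\right) 23981} = 486 - \frac{1}{-11733 + \left(513 + 1199\right) 23981} = 486 - \frac{1}{-11733 + 1712 \cdot 23981} = 486 - \frac{1}{-11733 + 41055472} = 486 - \frac{1}{41043739} = \frac{19947257153}{41043739}$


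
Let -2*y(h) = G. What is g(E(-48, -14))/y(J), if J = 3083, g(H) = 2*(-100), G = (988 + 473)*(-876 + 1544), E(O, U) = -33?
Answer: 100/243987 ≈ 0.00040986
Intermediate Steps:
G = 975948 (G = 1461*668 = 975948)
g(H) = -200
y(h) = -487974 (y(h) = -½*975948 = -487974)
g(E(-48, -14))/y(J) = -200/(-487974) = -200*(-1/487974) = 100/243987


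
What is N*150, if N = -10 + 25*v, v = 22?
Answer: 81000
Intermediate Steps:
N = 540 (N = -10 + 25*22 = -10 + 550 = 540)
N*150 = 540*150 = 81000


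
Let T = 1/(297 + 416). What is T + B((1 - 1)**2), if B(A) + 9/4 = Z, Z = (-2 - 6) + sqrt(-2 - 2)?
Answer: -29229/2852 + 2*I ≈ -10.249 + 2.0*I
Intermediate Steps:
Z = -8 + 2*I (Z = -8 + sqrt(-4) = -8 + 2*I ≈ -8.0 + 2.0*I)
T = 1/713 ≈ 0.0014025
B(A) = -41/4 + 2*I (B(A) = -9/4 + (-8 + 2*I) = -41/4 + 2*I)
T + B((1 - 1)**2) = 1/713 + (-41/4 + 2*I) = -29229/2852 + 2*I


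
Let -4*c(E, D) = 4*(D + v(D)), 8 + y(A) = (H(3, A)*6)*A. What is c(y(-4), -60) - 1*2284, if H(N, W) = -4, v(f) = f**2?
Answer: -5824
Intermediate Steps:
y(A) = -8 - 24*A (y(A) = -8 + (-4*6)*A = -8 - 24*A)
c(E, D) = -D - D**2 (c(E, D) = -(D + D**2) = -(4*D + 4*D**2)/4 = -D - D**2)
c(y(-4), -60) - 1*2284 = -60*(-1 - 1*(-60)) - 1*2284 = -60*(-1 + 60) - 2284 = -60*59 - 2284 = -3540 - 2284 = -5824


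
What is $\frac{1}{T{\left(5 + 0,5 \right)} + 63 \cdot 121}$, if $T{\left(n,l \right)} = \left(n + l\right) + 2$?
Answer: $\frac{1}{7635} \approx 0.00013098$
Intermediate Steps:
$T{\left(n,l \right)} = 2 + l + n$ ($T{\left(n,l \right)} = \left(l + n\right) + 2 = 2 + l + n$)
$\frac{1}{T{\left(5 + 0,5 \right)} + 63 \cdot 121} = \frac{1}{\left(2 + 5 + \left(5 + 0\right)\right) + 63 \cdot 121} = \frac{1}{\left(2 + 5 + 5\right) + 7623} = \frac{1}{12 + 7623} = \frac{1}{7635}$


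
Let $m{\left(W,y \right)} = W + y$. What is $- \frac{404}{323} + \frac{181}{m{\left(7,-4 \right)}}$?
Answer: $\frac{57251}{969} \approx 59.083$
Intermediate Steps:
$- \frac{404}{323} + \frac{181}{m{\left(7,-4 \right)}} = - \frac{404}{323} + \frac{181}{7 - 4} = \left(-404\right) \frac{1}{323} + \frac{181}{3} = - \frac{404}{323} + 181 \cdot \frac{1}{3} = - \frac{404}{323} + \frac{181}{3} = \frac{57251}{969}$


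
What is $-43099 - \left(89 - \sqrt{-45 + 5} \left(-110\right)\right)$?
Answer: $-43188 - 220 i \sqrt{10} \approx -43188.0 - 695.7 i$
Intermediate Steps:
$-43099 - \left(89 - \sqrt{-45 + 5} \left(-110\right)\right) = -43099 - \left(89 - \sqrt{-40} \left(-110\right)\right) = -43099 - \left(89 - 2 i \sqrt{10} \left(-110\right)\right) = -43099 - \left(89 + 220 i \sqrt{10}\right) = -43188 - 220 i \sqrt{10}$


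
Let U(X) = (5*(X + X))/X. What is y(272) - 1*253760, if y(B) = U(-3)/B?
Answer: -34511355/136 ≈ -2.5376e+5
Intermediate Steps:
U(X) = 10 (U(X) = (5*(2*X))/X = (10*X)/X = 10)
y(B) = 10/B
y(272) - 1*253760 = 10/272 - 1*253760 = 10*(1/272) - 253760 = 5/136 - 253760 = -34511355/136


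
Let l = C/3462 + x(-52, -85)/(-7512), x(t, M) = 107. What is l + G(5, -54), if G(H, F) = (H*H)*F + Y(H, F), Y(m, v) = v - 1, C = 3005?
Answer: -2028721733/1444808 ≈ -1404.1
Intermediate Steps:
Y(m, v) = -1 + v
G(H, F) = -1 + F + F*H**2 (G(H, F) = (H*H)*F + (-1 + F) = H**2*F + (-1 + F) = F*H**2 + (-1 + F) = -1 + F + F*H**2)
l = 1233507/1444808 (l = 3005/3462 + 107/(-7512) = 3005*(1/3462) + 107*(-1/7512) = 3005/3462 - 107/7512 = 1233507/1444808 ≈ 0.85375)
l + G(5, -54) = 1233507/1444808 + (-1 - 54 - 54*5**2) = 1233507/1444808 + (-1 - 54 - 54*25) = 1233507/1444808 + (-1 - 54 - 1350) = 1233507/1444808 - 1405 = -2028721733/1444808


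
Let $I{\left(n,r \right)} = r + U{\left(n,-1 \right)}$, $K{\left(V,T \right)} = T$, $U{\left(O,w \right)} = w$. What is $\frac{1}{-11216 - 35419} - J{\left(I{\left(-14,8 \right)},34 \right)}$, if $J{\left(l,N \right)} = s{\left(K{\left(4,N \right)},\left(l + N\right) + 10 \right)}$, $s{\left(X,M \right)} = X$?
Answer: $- \frac{1585591}{46635} \approx -34.0$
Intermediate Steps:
$I{\left(n,r \right)} = -1 + r$ ($I{\left(n,r \right)} = r - 1 = -1 + r$)
$J{\left(l,N \right)} = N$
$\frac{1}{-11216 - 35419} - J{\left(I{\left(-14,8 \right)},34 \right)} = \frac{1}{-11216 - 35419} - 34 = \frac{1}{-46635} - 34 = - \frac{1}{46635} - 34 = - \frac{1585591}{46635}$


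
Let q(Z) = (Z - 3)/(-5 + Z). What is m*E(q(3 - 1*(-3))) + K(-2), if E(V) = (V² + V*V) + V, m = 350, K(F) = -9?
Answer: 7341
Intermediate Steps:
q(Z) = (-3 + Z)/(-5 + Z)
E(V) = V + 2*V² (E(V) = (V² + V²) + V = 2*V² + V = V + 2*V²)
m*E(q(3 - 1*(-3))) + K(-2) = 350*(((-3 + (3 - 1*(-3)))/(-5 + (3 - 1*(-3))))*(1 + 2*((-3 + (3 - 1*(-3)))/(-5 + (3 - 1*(-3)))))) - 9 = 350*(((-3 + (3 + 3))/(-5 + (3 + 3)))*(1 + 2*((-3 + (3 + 3))/(-5 + (3 + 3))))) - 9 = 350*(((-3 + 6)/(-5 + 6))*(1 + 2*((-3 + 6)/(-5 + 6)))) - 9 = 350*((3/1)*(1 + 2*(3/1))) - 9 = 350*((1*3)*(1 + 2*(1*3))) - 9 = 350*(3*(1 + 2*3)) - 9 = 350*(3*(1 + 6)) - 9 = 350*(3*7) - 9 = 350*21 - 9 = 7350 - 9 = 7341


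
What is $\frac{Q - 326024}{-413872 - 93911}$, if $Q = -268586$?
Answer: $\frac{594610}{507783} \approx 1.171$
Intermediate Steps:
$\frac{Q - 326024}{-413872 - 93911} = \frac{-268586 - 326024}{-413872 - 93911} = - \frac{594610}{-507783} = \left(-594610\right) \left(- \frac{1}{507783}\right) = \frac{594610}{507783}$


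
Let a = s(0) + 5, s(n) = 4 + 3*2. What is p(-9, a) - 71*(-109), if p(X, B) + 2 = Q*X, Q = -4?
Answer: 7773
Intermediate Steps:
s(n) = 10 (s(n) = 4 + 6 = 10)
a = 15 (a = 10 + 5 = 15)
p(X, B) = -2 - 4*X
p(-9, a) - 71*(-109) = (-2 - 4*(-9)) - 71*(-109) = (-2 + 36) + 7739 = 34 + 7739 = 7773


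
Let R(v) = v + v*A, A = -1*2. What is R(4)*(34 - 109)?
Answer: 300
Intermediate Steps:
A = -2
R(v) = -v (R(v) = v + v*(-2) = v - 2*v = -v)
R(4)*(34 - 109) = (-1*4)*(34 - 109) = -4*(-75) = 300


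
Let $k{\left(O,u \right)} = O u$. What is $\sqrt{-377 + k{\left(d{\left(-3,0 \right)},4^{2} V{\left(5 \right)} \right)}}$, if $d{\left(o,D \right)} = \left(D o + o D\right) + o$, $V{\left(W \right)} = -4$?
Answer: $i \sqrt{185} \approx 13.601 i$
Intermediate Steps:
$d{\left(o,D \right)} = o + 2 D o$ ($d{\left(o,D \right)} = \left(D o + D o\right) + o = 2 D o + o = o + 2 D o$)
$\sqrt{-377 + k{\left(d{\left(-3,0 \right)},4^{2} V{\left(5 \right)} \right)}} = \sqrt{-377 + - 3 \left(1 + 2 \cdot 0\right) 4^{2} \left(-4\right)} = \sqrt{-377 + - 3 \left(1 + 0\right) 16 \left(-4\right)} = \sqrt{-377 + \left(-3\right) 1 \left(-64\right)} = \sqrt{-377 - -192} = \sqrt{-377 + 192} = \sqrt{-185} = i \sqrt{185}$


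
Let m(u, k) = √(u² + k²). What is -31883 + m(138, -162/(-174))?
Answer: -31883 + 3*√1779637/29 ≈ -31745.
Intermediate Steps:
m(u, k) = √(k² + u²)
-31883 + m(138, -162/(-174)) = -31883 + √((-162/(-174))² + 138²) = -31883 + √((-162*(-1/174))² + 19044) = -31883 + √((27/29)² + 19044) = -31883 + √(729/841 + 19044) = -31883 + √(16016733/841) = -31883 + 3*√1779637/29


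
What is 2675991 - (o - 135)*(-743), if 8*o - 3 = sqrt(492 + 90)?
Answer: 20607717/8 + 743*sqrt(582)/8 ≈ 2.5782e+6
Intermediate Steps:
o = 3/8 + sqrt(582)/8 (o = 3/8 + sqrt(492 + 90)/8 = 3/8 + sqrt(582)/8 ≈ 3.3906)
2675991 - (o - 135)*(-743) = 2675991 - ((3/8 + sqrt(582)/8) - 135)*(-743) = 2675991 - (-1077/8 + sqrt(582)/8)*(-743) = 2675991 - (800211/8 - 743*sqrt(582)/8) = 2675991 + (-800211/8 + 743*sqrt(582)/8) = 20607717/8 + 743*sqrt(582)/8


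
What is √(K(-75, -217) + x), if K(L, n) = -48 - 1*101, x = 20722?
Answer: √20573 ≈ 143.43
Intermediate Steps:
K(L, n) = -149 (K(L, n) = -48 - 101 = -149)
√(K(-75, -217) + x) = √(-149 + 20722) = √20573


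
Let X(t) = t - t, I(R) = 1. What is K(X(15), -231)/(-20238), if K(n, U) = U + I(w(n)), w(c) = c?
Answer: 115/10119 ≈ 0.011365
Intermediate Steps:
X(t) = 0
K(n, U) = 1 + U (K(n, U) = U + 1 = 1 + U)
K(X(15), -231)/(-20238) = (1 - 231)/(-20238) = -230*(-1/20238) = 115/10119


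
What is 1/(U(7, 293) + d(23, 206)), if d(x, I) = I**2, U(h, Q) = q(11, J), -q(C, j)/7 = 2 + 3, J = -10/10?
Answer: 1/42401 ≈ 2.3584e-5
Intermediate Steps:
J = -1 (J = -10*1/10 = -1)
q(C, j) = -35 (q(C, j) = -7*(2 + 3) = -7*5 = -35)
U(h, Q) = -35
1/(U(7, 293) + d(23, 206)) = 1/(-35 + 206**2) = 1/(-35 + 42436) = 1/42401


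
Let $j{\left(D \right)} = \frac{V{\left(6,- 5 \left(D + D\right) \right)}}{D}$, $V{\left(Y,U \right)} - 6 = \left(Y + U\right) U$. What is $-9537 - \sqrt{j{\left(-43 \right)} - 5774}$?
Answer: $-9537 - \frac{2 i \sqrt{4684506}}{43} \approx -9537.0 - 100.67 i$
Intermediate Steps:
$V{\left(Y,U \right)} = 6 + U \left(U + Y\right)$ ($V{\left(Y,U \right)} = 6 + \left(Y + U\right) U = 6 + \left(U + Y\right) U = 6 + U \left(U + Y\right)$)
$j{\left(D \right)} = \frac{6 - 60 D + 100 D^{2}}{D}$ ($j{\left(D \right)} = \frac{6 + \left(- 5 \left(D + D\right)\right)^{2} + - 5 \left(D + D\right) 6}{D} = \frac{6 + \left(- 5 \cdot 2 D\right)^{2} + - 5 \cdot 2 D 6}{D} = \frac{6 + \left(- 10 D\right)^{2} + - 10 D 6}{D} = \frac{6 + 100 D^{2} - 60 D}{D} = \frac{6 - 60 D + 100 D^{2}}{D}$)
$-9537 - \sqrt{j{\left(-43 \right)} - 5774} = -9537 - \sqrt{\left(-60 + \frac{6}{-43} + 100 \left(-43\right)\right) - 5774} = -9537 - \sqrt{\left(-60 + 6 \left(- \frac{1}{43}\right) - 4300\right) - 5774} = -9537 - \sqrt{\left(-60 - \frac{6}{43} - 4300\right) - 5774} = -9537 - \sqrt{- \frac{187486}{43} - 5774} = -9537 - \sqrt{- \frac{435768}{43}} = -9537 - \frac{2 i \sqrt{4684506}}{43}$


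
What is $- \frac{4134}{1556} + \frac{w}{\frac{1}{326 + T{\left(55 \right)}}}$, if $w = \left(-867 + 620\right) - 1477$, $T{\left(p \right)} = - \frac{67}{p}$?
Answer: $- \frac{23959255421}{42790} \approx -5.5993 \cdot 10^{5}$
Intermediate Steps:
$w = -1724$ ($w = -247 - 1477 = -1724$)
$- \frac{4134}{1556} + \frac{w}{\frac{1}{326 + T{\left(55 \right)}}} = - \frac{4134}{1556} - \frac{1724}{\frac{1}{326 - \frac{67}{55}}} = \left(-4134\right) \frac{1}{1556} - \frac{1724}{\frac{1}{326 - \frac{67}{55}}} = - \frac{2067}{778} - \frac{1724}{\frac{1}{326 - \frac{67}{55}}} = - \frac{2067}{778} - \frac{1724}{\frac{1}{\frac{17863}{55}}} = - \frac{2067}{778} - \frac{1724}{\frac{55}{17863}} = - \frac{2067}{778} - \frac{30795812}{55} = - \frac{23959255421}{42790}$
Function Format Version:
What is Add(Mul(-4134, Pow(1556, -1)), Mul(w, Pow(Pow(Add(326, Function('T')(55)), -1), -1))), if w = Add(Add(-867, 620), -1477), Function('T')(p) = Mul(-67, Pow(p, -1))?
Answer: Rational(-23959255421, 42790) ≈ -5.5993e+5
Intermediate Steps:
w = -1724 (w = Add(-247, -1477) = -1724)
Add(Mul(-4134, Pow(1556, -1)), Mul(w, Pow(Pow(Add(326, Function('T')(55)), -1), -1))) = Add(Mul(-4134, Pow(1556, -1)), Mul(-1724, Pow(Pow(Add(326, Mul(-67, Pow(55, -1))), -1), -1))) = Add(Mul(-4134, Rational(1, 1556)), Mul(-1724, Pow(Pow(Add(326, Mul(-67, Rational(1, 55))), -1), -1))) = Add(Rational(-2067, 778), Mul(-1724, Pow(Pow(Add(326, Rational(-67, 55)), -1), -1))) = Add(Rational(-2067, 778), Mul(-1724, Pow(Pow(Rational(17863, 55), -1), -1))) = Add(Rational(-2067, 778), Mul(-1724, Pow(Rational(55, 17863), -1))) = Add(Rational(-2067, 778), Mul(-1724, Rational(17863, 55))) = Add(Rational(-2067, 778), Rational(-30795812, 55)) = Rational(-23959255421, 42790)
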